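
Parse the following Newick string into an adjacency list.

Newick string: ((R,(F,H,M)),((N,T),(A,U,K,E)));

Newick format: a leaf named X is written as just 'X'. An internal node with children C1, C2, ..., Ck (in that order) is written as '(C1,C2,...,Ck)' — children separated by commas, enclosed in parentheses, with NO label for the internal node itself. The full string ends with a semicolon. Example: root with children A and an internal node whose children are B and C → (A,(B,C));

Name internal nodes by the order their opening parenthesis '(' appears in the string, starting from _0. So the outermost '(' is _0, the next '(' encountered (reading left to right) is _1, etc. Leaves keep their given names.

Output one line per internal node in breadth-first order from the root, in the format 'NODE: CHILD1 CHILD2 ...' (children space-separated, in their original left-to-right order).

Input: ((R,(F,H,M)),((N,T),(A,U,K,E)));
Scanning left-to-right, naming '(' by encounter order:
  pos 0: '(' -> open internal node _0 (depth 1)
  pos 1: '(' -> open internal node _1 (depth 2)
  pos 4: '(' -> open internal node _2 (depth 3)
  pos 10: ')' -> close internal node _2 (now at depth 2)
  pos 11: ')' -> close internal node _1 (now at depth 1)
  pos 13: '(' -> open internal node _3 (depth 2)
  pos 14: '(' -> open internal node _4 (depth 3)
  pos 18: ')' -> close internal node _4 (now at depth 2)
  pos 20: '(' -> open internal node _5 (depth 3)
  pos 28: ')' -> close internal node _5 (now at depth 2)
  pos 29: ')' -> close internal node _3 (now at depth 1)
  pos 30: ')' -> close internal node _0 (now at depth 0)
Total internal nodes: 6
BFS adjacency from root:
  _0: _1 _3
  _1: R _2
  _3: _4 _5
  _2: F H M
  _4: N T
  _5: A U K E

Answer: _0: _1 _3
_1: R _2
_3: _4 _5
_2: F H M
_4: N T
_5: A U K E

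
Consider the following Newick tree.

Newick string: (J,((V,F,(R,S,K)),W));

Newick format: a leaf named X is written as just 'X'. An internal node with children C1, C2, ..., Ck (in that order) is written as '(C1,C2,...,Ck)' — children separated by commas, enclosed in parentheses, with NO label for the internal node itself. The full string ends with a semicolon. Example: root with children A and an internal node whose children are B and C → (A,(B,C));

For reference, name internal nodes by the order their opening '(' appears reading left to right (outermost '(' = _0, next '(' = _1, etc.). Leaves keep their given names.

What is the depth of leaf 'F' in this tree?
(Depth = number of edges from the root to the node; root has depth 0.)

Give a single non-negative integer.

Newick: (J,((V,F,(R,S,K)),W));
Naming internals by '(' encounter order: outermost '(' = _0, next = _1, ...
Query node: F
Path from root: _0 -> _1 -> _2 -> F
Depth of F: 3 (number of edges from root)

Answer: 3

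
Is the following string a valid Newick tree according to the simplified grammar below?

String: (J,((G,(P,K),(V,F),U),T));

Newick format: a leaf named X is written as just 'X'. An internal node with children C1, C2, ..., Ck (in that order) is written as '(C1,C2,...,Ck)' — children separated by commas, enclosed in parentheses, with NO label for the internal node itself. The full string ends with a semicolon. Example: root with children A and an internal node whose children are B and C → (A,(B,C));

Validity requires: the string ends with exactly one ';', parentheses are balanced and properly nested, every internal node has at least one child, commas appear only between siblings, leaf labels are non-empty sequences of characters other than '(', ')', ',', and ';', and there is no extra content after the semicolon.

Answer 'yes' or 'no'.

Input: (J,((G,(P,K),(V,F),U),T));
Paren balance: 5 '(' vs 5 ')' OK
Ends with single ';': True
Full parse: OK
Valid: True

Answer: yes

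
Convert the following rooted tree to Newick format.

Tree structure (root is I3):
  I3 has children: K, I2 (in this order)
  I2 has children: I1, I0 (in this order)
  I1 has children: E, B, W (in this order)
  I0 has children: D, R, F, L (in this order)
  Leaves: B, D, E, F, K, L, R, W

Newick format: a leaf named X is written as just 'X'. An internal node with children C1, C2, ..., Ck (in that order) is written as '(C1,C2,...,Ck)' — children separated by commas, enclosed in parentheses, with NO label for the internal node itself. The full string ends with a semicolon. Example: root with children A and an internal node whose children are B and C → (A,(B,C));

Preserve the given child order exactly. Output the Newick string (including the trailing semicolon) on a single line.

internal I3 with children ['K', 'I2']
  leaf 'K' → 'K'
  internal I2 with children ['I1', 'I0']
    internal I1 with children ['E', 'B', 'W']
      leaf 'E' → 'E'
      leaf 'B' → 'B'
      leaf 'W' → 'W'
    → '(E,B,W)'
    internal I0 with children ['D', 'R', 'F', 'L']
      leaf 'D' → 'D'
      leaf 'R' → 'R'
      leaf 'F' → 'F'
      leaf 'L' → 'L'
    → '(D,R,F,L)'
  → '((E,B,W),(D,R,F,L))'
→ '(K,((E,B,W),(D,R,F,L)))'
Final: (K,((E,B,W),(D,R,F,L)));

Answer: (K,((E,B,W),(D,R,F,L)));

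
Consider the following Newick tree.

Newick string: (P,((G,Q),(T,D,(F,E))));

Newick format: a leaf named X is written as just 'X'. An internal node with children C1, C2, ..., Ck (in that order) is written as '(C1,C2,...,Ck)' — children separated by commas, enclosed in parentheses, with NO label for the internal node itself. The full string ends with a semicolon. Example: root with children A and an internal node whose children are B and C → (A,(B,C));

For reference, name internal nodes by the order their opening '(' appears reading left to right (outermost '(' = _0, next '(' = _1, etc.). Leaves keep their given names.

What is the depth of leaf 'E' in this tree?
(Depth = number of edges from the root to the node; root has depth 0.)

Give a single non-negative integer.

Answer: 4

Derivation:
Newick: (P,((G,Q),(T,D,(F,E))));
Naming internals by '(' encounter order: outermost '(' = _0, next = _1, ...
Query node: E
Path from root: _0 -> _1 -> _3 -> _4 -> E
Depth of E: 4 (number of edges from root)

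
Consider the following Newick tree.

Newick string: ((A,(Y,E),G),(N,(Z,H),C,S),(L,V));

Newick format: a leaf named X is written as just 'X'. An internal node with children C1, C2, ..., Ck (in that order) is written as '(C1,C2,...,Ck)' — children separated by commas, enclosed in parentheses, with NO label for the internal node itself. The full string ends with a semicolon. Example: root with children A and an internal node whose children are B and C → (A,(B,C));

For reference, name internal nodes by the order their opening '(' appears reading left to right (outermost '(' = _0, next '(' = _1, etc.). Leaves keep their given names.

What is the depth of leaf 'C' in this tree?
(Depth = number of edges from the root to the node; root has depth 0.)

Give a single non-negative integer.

Newick: ((A,(Y,E),G),(N,(Z,H),C,S),(L,V));
Naming internals by '(' encounter order: outermost '(' = _0, next = _1, ...
Query node: C
Path from root: _0 -> _3 -> C
Depth of C: 2 (number of edges from root)

Answer: 2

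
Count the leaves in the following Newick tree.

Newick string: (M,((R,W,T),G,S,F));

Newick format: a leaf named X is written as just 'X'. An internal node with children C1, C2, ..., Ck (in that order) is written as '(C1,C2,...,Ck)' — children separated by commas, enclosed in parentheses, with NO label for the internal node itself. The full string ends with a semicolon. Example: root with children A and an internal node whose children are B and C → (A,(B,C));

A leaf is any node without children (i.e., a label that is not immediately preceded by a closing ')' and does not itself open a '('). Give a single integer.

Newick: (M,((R,W,T),G,S,F));
Scan left-to-right; a leaf is any maximal label run not followed by '(':
  pos 1: leaf 'M' → count = 1
  pos 5: leaf 'R' → count = 2
  pos 7: leaf 'W' → count = 3
  pos 9: leaf 'T' → count = 4
  pos 12: leaf 'G' → count = 5
  pos 14: leaf 'S' → count = 6
  pos 16: leaf 'F' → count = 7
Total leaves: 7

Answer: 7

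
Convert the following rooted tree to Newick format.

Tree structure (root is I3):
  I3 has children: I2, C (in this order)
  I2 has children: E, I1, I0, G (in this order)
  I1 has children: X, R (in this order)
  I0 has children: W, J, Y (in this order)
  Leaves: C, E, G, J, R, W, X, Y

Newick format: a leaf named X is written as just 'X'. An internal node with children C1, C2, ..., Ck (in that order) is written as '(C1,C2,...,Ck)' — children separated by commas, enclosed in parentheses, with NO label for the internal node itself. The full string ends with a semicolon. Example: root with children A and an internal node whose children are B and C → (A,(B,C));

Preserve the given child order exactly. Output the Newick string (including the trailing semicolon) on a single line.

Answer: ((E,(X,R),(W,J,Y),G),C);

Derivation:
internal I3 with children ['I2', 'C']
  internal I2 with children ['E', 'I1', 'I0', 'G']
    leaf 'E' → 'E'
    internal I1 with children ['X', 'R']
      leaf 'X' → 'X'
      leaf 'R' → 'R'
    → '(X,R)'
    internal I0 with children ['W', 'J', 'Y']
      leaf 'W' → 'W'
      leaf 'J' → 'J'
      leaf 'Y' → 'Y'
    → '(W,J,Y)'
    leaf 'G' → 'G'
  → '(E,(X,R),(W,J,Y),G)'
  leaf 'C' → 'C'
→ '((E,(X,R),(W,J,Y),G),C)'
Final: ((E,(X,R),(W,J,Y),G),C);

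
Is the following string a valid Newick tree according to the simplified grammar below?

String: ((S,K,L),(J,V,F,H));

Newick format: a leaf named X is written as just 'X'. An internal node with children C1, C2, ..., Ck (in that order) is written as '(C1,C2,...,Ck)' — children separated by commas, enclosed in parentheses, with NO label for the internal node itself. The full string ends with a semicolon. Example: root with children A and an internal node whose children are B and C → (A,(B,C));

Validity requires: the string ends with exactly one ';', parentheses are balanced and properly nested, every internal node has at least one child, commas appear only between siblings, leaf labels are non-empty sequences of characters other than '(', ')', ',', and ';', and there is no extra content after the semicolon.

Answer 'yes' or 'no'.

Answer: yes

Derivation:
Input: ((S,K,L),(J,V,F,H));
Paren balance: 3 '(' vs 3 ')' OK
Ends with single ';': True
Full parse: OK
Valid: True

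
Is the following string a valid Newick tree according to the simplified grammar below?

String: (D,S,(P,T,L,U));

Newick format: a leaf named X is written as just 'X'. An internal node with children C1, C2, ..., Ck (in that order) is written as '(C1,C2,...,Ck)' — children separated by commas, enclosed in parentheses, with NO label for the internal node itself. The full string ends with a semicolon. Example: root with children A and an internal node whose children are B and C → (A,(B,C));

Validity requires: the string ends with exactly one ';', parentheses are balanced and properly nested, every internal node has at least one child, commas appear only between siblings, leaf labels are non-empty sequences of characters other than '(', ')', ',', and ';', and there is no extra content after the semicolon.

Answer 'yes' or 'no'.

Input: (D,S,(P,T,L,U));
Paren balance: 2 '(' vs 2 ')' OK
Ends with single ';': True
Full parse: OK
Valid: True

Answer: yes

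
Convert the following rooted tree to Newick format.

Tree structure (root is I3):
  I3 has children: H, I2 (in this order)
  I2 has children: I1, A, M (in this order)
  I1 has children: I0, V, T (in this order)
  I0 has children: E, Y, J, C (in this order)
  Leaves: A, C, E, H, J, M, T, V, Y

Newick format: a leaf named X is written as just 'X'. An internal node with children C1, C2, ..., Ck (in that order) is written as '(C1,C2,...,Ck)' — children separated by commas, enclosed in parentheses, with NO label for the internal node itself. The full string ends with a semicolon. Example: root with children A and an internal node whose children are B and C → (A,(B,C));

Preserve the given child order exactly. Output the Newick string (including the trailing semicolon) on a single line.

internal I3 with children ['H', 'I2']
  leaf 'H' → 'H'
  internal I2 with children ['I1', 'A', 'M']
    internal I1 with children ['I0', 'V', 'T']
      internal I0 with children ['E', 'Y', 'J', 'C']
        leaf 'E' → 'E'
        leaf 'Y' → 'Y'
        leaf 'J' → 'J'
        leaf 'C' → 'C'
      → '(E,Y,J,C)'
      leaf 'V' → 'V'
      leaf 'T' → 'T'
    → '((E,Y,J,C),V,T)'
    leaf 'A' → 'A'
    leaf 'M' → 'M'
  → '(((E,Y,J,C),V,T),A,M)'
→ '(H,(((E,Y,J,C),V,T),A,M))'
Final: (H,(((E,Y,J,C),V,T),A,M));

Answer: (H,(((E,Y,J,C),V,T),A,M));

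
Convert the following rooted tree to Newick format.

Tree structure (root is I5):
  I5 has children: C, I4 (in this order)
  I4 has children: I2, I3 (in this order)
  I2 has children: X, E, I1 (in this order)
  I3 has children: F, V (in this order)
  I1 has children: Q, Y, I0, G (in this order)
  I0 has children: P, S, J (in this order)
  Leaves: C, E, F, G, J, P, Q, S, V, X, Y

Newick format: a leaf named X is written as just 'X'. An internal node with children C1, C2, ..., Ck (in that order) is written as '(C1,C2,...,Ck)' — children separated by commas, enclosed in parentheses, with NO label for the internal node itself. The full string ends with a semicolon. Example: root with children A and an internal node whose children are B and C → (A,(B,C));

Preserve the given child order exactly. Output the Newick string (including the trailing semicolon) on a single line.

Answer: (C,((X,E,(Q,Y,(P,S,J),G)),(F,V)));

Derivation:
internal I5 with children ['C', 'I4']
  leaf 'C' → 'C'
  internal I4 with children ['I2', 'I3']
    internal I2 with children ['X', 'E', 'I1']
      leaf 'X' → 'X'
      leaf 'E' → 'E'
      internal I1 with children ['Q', 'Y', 'I0', 'G']
        leaf 'Q' → 'Q'
        leaf 'Y' → 'Y'
        internal I0 with children ['P', 'S', 'J']
          leaf 'P' → 'P'
          leaf 'S' → 'S'
          leaf 'J' → 'J'
        → '(P,S,J)'
        leaf 'G' → 'G'
      → '(Q,Y,(P,S,J),G)'
    → '(X,E,(Q,Y,(P,S,J),G))'
    internal I3 with children ['F', 'V']
      leaf 'F' → 'F'
      leaf 'V' → 'V'
    → '(F,V)'
  → '((X,E,(Q,Y,(P,S,J),G)),(F,V))'
→ '(C,((X,E,(Q,Y,(P,S,J),G)),(F,V)))'
Final: (C,((X,E,(Q,Y,(P,S,J),G)),(F,V)));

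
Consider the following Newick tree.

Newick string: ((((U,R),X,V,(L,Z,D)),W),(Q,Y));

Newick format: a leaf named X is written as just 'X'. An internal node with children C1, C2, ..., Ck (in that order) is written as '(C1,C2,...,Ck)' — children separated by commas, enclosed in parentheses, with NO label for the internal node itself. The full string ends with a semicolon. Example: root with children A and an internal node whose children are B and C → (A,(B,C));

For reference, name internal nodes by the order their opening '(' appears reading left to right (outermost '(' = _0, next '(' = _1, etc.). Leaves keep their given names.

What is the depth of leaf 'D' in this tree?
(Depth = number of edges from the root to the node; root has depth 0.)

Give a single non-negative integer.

Newick: ((((U,R),X,V,(L,Z,D)),W),(Q,Y));
Naming internals by '(' encounter order: outermost '(' = _0, next = _1, ...
Query node: D
Path from root: _0 -> _1 -> _2 -> _4 -> D
Depth of D: 4 (number of edges from root)

Answer: 4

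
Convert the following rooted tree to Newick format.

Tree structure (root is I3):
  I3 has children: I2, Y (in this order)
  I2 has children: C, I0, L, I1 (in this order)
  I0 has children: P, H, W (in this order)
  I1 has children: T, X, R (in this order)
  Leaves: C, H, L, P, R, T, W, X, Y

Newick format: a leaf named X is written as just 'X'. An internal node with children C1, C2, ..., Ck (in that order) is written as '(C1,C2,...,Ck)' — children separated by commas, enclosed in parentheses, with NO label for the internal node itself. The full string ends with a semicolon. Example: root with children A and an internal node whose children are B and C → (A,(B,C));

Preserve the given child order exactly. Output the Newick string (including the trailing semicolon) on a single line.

internal I3 with children ['I2', 'Y']
  internal I2 with children ['C', 'I0', 'L', 'I1']
    leaf 'C' → 'C'
    internal I0 with children ['P', 'H', 'W']
      leaf 'P' → 'P'
      leaf 'H' → 'H'
      leaf 'W' → 'W'
    → '(P,H,W)'
    leaf 'L' → 'L'
    internal I1 with children ['T', 'X', 'R']
      leaf 'T' → 'T'
      leaf 'X' → 'X'
      leaf 'R' → 'R'
    → '(T,X,R)'
  → '(C,(P,H,W),L,(T,X,R))'
  leaf 'Y' → 'Y'
→ '((C,(P,H,W),L,(T,X,R)),Y)'
Final: ((C,(P,H,W),L,(T,X,R)),Y);

Answer: ((C,(P,H,W),L,(T,X,R)),Y);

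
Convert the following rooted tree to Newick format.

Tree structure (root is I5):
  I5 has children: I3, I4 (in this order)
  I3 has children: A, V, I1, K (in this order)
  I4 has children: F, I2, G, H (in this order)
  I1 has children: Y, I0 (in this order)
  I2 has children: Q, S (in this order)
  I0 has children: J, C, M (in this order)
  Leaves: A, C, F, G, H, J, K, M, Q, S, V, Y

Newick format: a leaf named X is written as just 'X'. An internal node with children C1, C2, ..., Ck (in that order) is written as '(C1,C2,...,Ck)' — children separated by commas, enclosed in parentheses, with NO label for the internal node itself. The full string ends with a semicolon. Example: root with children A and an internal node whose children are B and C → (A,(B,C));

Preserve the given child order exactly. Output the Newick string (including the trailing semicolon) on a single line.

Answer: ((A,V,(Y,(J,C,M)),K),(F,(Q,S),G,H));

Derivation:
internal I5 with children ['I3', 'I4']
  internal I3 with children ['A', 'V', 'I1', 'K']
    leaf 'A' → 'A'
    leaf 'V' → 'V'
    internal I1 with children ['Y', 'I0']
      leaf 'Y' → 'Y'
      internal I0 with children ['J', 'C', 'M']
        leaf 'J' → 'J'
        leaf 'C' → 'C'
        leaf 'M' → 'M'
      → '(J,C,M)'
    → '(Y,(J,C,M))'
    leaf 'K' → 'K'
  → '(A,V,(Y,(J,C,M)),K)'
  internal I4 with children ['F', 'I2', 'G', 'H']
    leaf 'F' → 'F'
    internal I2 with children ['Q', 'S']
      leaf 'Q' → 'Q'
      leaf 'S' → 'S'
    → '(Q,S)'
    leaf 'G' → 'G'
    leaf 'H' → 'H'
  → '(F,(Q,S),G,H)'
→ '((A,V,(Y,(J,C,M)),K),(F,(Q,S),G,H))'
Final: ((A,V,(Y,(J,C,M)),K),(F,(Q,S),G,H));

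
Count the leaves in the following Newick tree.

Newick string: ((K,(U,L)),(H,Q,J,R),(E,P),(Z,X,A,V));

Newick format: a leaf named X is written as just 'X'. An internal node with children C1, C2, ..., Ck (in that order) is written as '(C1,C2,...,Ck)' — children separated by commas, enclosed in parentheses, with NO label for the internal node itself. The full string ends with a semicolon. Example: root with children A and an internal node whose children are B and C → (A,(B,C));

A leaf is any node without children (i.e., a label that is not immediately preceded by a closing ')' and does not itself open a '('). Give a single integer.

Answer: 13

Derivation:
Newick: ((K,(U,L)),(H,Q,J,R),(E,P),(Z,X,A,V));
Scan left-to-right; a leaf is any maximal label run not followed by '(':
  pos 2: leaf 'K' → count = 1
  pos 5: leaf 'U' → count = 2
  pos 7: leaf 'L' → count = 3
  pos 12: leaf 'H' → count = 4
  pos 14: leaf 'Q' → count = 5
  pos 16: leaf 'J' → count = 6
  pos 18: leaf 'R' → count = 7
  pos 22: leaf 'E' → count = 8
  pos 24: leaf 'P' → count = 9
  pos 28: leaf 'Z' → count = 10
  pos 30: leaf 'X' → count = 11
  pos 32: leaf 'A' → count = 12
  pos 34: leaf 'V' → count = 13
Total leaves: 13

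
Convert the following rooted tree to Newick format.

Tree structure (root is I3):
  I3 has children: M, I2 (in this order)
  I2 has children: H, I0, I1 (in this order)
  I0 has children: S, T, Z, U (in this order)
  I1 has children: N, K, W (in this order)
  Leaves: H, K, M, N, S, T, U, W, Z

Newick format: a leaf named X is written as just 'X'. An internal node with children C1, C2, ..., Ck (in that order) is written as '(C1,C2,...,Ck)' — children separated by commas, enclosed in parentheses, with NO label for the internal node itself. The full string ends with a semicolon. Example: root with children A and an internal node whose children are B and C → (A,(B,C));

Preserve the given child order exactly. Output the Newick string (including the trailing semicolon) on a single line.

Answer: (M,(H,(S,T,Z,U),(N,K,W)));

Derivation:
internal I3 with children ['M', 'I2']
  leaf 'M' → 'M'
  internal I2 with children ['H', 'I0', 'I1']
    leaf 'H' → 'H'
    internal I0 with children ['S', 'T', 'Z', 'U']
      leaf 'S' → 'S'
      leaf 'T' → 'T'
      leaf 'Z' → 'Z'
      leaf 'U' → 'U'
    → '(S,T,Z,U)'
    internal I1 with children ['N', 'K', 'W']
      leaf 'N' → 'N'
      leaf 'K' → 'K'
      leaf 'W' → 'W'
    → '(N,K,W)'
  → '(H,(S,T,Z,U),(N,K,W))'
→ '(M,(H,(S,T,Z,U),(N,K,W)))'
Final: (M,(H,(S,T,Z,U),(N,K,W)));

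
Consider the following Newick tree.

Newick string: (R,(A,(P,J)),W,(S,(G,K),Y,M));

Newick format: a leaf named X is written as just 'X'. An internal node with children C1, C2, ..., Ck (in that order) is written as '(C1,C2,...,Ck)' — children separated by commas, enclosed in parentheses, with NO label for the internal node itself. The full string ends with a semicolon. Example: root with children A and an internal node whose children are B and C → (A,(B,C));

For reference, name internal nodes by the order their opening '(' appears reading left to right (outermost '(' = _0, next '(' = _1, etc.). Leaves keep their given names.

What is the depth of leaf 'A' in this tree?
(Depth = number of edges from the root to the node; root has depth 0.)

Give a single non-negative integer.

Answer: 2

Derivation:
Newick: (R,(A,(P,J)),W,(S,(G,K),Y,M));
Naming internals by '(' encounter order: outermost '(' = _0, next = _1, ...
Query node: A
Path from root: _0 -> _1 -> A
Depth of A: 2 (number of edges from root)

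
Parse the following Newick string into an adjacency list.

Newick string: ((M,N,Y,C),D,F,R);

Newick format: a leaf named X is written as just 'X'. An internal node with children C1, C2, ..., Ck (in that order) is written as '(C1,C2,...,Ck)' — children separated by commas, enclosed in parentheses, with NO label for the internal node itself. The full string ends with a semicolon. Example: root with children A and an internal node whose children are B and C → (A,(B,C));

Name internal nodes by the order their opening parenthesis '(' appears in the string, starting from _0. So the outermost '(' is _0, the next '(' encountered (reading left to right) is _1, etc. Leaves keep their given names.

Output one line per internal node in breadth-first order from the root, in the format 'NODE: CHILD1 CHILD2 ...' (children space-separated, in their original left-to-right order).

Answer: _0: _1 D F R
_1: M N Y C

Derivation:
Input: ((M,N,Y,C),D,F,R);
Scanning left-to-right, naming '(' by encounter order:
  pos 0: '(' -> open internal node _0 (depth 1)
  pos 1: '(' -> open internal node _1 (depth 2)
  pos 9: ')' -> close internal node _1 (now at depth 1)
  pos 16: ')' -> close internal node _0 (now at depth 0)
Total internal nodes: 2
BFS adjacency from root:
  _0: _1 D F R
  _1: M N Y C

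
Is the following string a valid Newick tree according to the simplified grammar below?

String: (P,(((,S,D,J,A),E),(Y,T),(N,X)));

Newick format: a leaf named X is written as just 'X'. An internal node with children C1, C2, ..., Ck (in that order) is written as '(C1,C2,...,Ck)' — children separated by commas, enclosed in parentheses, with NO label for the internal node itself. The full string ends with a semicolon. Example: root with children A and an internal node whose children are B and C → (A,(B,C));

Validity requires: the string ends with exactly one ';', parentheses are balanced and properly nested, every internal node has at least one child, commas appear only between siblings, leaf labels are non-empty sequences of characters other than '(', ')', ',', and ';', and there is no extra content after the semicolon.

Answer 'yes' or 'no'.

Input: (P,(((,S,D,J,A),E),(Y,T),(N,X)));
Paren balance: 6 '(' vs 6 ')' OK
Ends with single ';': True
Full parse: FAILS (empty leaf label at pos 6)
Valid: False

Answer: no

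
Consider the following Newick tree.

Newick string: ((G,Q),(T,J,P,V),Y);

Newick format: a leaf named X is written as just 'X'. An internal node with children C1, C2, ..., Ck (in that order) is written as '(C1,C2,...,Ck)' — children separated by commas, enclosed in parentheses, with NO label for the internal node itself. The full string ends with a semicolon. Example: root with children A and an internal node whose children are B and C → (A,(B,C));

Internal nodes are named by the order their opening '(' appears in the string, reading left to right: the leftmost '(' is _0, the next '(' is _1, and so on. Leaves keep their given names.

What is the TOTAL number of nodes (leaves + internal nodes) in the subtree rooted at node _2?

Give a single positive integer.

Answer: 5

Derivation:
Newick: ((G,Q),(T,J,P,V),Y);
Locate _2: it is the '(' at position 7 (the 3rd '(' reading left to right).
Query: subtree rooted at _2
_2: subtree_size = 1 + 4
  T: subtree_size = 1 + 0
  J: subtree_size = 1 + 0
  P: subtree_size = 1 + 0
  V: subtree_size = 1 + 0
Total subtree size of _2: 5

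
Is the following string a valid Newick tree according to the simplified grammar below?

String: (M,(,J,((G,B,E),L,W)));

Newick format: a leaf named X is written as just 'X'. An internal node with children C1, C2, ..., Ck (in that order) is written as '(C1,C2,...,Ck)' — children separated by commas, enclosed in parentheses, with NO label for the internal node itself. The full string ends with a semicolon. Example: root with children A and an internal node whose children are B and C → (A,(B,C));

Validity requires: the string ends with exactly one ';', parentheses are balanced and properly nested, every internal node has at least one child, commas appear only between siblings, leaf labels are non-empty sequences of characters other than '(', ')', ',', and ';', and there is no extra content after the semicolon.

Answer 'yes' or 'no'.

Input: (M,(,J,((G,B,E),L,W)));
Paren balance: 4 '(' vs 4 ')' OK
Ends with single ';': True
Full parse: FAILS (empty leaf label at pos 4)
Valid: False

Answer: no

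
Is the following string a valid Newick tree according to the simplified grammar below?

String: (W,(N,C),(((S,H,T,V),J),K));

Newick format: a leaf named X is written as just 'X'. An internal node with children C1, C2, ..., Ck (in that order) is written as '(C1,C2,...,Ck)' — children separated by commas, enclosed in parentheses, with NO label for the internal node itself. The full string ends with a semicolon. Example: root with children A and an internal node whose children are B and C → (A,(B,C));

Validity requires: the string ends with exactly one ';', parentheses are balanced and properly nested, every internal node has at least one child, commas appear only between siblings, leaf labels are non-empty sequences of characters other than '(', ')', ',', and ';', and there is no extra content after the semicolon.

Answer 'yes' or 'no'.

Answer: yes

Derivation:
Input: (W,(N,C),(((S,H,T,V),J),K));
Paren balance: 5 '(' vs 5 ')' OK
Ends with single ';': True
Full parse: OK
Valid: True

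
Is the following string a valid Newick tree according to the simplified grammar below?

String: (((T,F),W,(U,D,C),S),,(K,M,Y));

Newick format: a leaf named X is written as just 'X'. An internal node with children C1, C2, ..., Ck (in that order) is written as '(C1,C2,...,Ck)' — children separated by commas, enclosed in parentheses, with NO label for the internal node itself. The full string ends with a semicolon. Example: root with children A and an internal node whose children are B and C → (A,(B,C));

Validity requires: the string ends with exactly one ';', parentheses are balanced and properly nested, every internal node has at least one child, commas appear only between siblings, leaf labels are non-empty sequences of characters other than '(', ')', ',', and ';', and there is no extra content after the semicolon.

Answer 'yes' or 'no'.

Input: (((T,F),W,(U,D,C),S),,(K,M,Y));
Paren balance: 5 '(' vs 5 ')' OK
Ends with single ';': True
Full parse: FAILS (empty leaf label at pos 21)
Valid: False

Answer: no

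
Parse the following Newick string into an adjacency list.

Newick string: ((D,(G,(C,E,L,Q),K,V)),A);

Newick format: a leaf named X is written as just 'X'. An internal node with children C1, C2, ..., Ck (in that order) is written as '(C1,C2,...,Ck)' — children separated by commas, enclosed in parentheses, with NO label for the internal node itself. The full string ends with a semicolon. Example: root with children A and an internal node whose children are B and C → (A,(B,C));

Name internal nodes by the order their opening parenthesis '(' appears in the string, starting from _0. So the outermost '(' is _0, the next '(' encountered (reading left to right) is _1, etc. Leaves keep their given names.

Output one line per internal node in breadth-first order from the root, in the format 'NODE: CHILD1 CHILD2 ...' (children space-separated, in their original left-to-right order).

Answer: _0: _1 A
_1: D _2
_2: G _3 K V
_3: C E L Q

Derivation:
Input: ((D,(G,(C,E,L,Q),K,V)),A);
Scanning left-to-right, naming '(' by encounter order:
  pos 0: '(' -> open internal node _0 (depth 1)
  pos 1: '(' -> open internal node _1 (depth 2)
  pos 4: '(' -> open internal node _2 (depth 3)
  pos 7: '(' -> open internal node _3 (depth 4)
  pos 15: ')' -> close internal node _3 (now at depth 3)
  pos 20: ')' -> close internal node _2 (now at depth 2)
  pos 21: ')' -> close internal node _1 (now at depth 1)
  pos 24: ')' -> close internal node _0 (now at depth 0)
Total internal nodes: 4
BFS adjacency from root:
  _0: _1 A
  _1: D _2
  _2: G _3 K V
  _3: C E L Q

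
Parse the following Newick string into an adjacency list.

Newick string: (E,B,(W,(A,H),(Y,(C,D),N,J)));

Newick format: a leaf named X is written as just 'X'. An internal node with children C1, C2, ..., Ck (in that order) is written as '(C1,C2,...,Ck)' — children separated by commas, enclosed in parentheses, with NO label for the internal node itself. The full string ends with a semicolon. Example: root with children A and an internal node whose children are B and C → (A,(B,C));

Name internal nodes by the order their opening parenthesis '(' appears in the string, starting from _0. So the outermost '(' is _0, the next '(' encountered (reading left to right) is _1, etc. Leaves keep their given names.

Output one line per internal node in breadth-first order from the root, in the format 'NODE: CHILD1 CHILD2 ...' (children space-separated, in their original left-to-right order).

Answer: _0: E B _1
_1: W _2 _3
_2: A H
_3: Y _4 N J
_4: C D

Derivation:
Input: (E,B,(W,(A,H),(Y,(C,D),N,J)));
Scanning left-to-right, naming '(' by encounter order:
  pos 0: '(' -> open internal node _0 (depth 1)
  pos 5: '(' -> open internal node _1 (depth 2)
  pos 8: '(' -> open internal node _2 (depth 3)
  pos 12: ')' -> close internal node _2 (now at depth 2)
  pos 14: '(' -> open internal node _3 (depth 3)
  pos 17: '(' -> open internal node _4 (depth 4)
  pos 21: ')' -> close internal node _4 (now at depth 3)
  pos 26: ')' -> close internal node _3 (now at depth 2)
  pos 27: ')' -> close internal node _1 (now at depth 1)
  pos 28: ')' -> close internal node _0 (now at depth 0)
Total internal nodes: 5
BFS adjacency from root:
  _0: E B _1
  _1: W _2 _3
  _2: A H
  _3: Y _4 N J
  _4: C D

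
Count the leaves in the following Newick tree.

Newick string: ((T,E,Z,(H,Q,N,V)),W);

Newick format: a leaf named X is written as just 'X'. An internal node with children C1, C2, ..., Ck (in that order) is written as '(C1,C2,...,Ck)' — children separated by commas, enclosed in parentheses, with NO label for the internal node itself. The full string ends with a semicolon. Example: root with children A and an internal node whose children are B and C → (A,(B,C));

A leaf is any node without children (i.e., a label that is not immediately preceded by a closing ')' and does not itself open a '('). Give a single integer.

Newick: ((T,E,Z,(H,Q,N,V)),W);
Scan left-to-right; a leaf is any maximal label run not followed by '(':
  pos 2: leaf 'T' → count = 1
  pos 4: leaf 'E' → count = 2
  pos 6: leaf 'Z' → count = 3
  pos 9: leaf 'H' → count = 4
  pos 11: leaf 'Q' → count = 5
  pos 13: leaf 'N' → count = 6
  pos 15: leaf 'V' → count = 7
  pos 19: leaf 'W' → count = 8
Total leaves: 8

Answer: 8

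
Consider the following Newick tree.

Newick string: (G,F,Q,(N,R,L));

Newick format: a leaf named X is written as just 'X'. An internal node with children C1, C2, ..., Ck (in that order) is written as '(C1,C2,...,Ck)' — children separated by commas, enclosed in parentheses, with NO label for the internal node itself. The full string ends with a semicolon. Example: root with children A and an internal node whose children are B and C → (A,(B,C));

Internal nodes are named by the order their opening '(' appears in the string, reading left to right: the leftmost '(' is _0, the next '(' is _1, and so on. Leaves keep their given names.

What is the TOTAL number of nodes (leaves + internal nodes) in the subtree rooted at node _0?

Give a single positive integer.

Answer: 8

Derivation:
Newick: (G,F,Q,(N,R,L));
Locate _0: it is the '(' at position 0 (the 1st '(' reading left to right).
Query: subtree rooted at _0
_0: subtree_size = 1 + 7
  G: subtree_size = 1 + 0
  F: subtree_size = 1 + 0
  Q: subtree_size = 1 + 0
  _1: subtree_size = 1 + 3
    N: subtree_size = 1 + 0
    R: subtree_size = 1 + 0
    L: subtree_size = 1 + 0
Total subtree size of _0: 8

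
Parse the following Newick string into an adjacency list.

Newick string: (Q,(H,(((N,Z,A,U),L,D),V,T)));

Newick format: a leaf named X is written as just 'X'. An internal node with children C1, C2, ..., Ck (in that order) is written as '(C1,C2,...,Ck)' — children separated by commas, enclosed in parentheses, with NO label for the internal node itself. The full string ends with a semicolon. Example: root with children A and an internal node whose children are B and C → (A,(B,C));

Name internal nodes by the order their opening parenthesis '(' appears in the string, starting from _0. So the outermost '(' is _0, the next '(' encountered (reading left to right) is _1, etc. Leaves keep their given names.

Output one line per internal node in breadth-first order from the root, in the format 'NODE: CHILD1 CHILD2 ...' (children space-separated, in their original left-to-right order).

Input: (Q,(H,(((N,Z,A,U),L,D),V,T)));
Scanning left-to-right, naming '(' by encounter order:
  pos 0: '(' -> open internal node _0 (depth 1)
  pos 3: '(' -> open internal node _1 (depth 2)
  pos 6: '(' -> open internal node _2 (depth 3)
  pos 7: '(' -> open internal node _3 (depth 4)
  pos 8: '(' -> open internal node _4 (depth 5)
  pos 16: ')' -> close internal node _4 (now at depth 4)
  pos 21: ')' -> close internal node _3 (now at depth 3)
  pos 26: ')' -> close internal node _2 (now at depth 2)
  pos 27: ')' -> close internal node _1 (now at depth 1)
  pos 28: ')' -> close internal node _0 (now at depth 0)
Total internal nodes: 5
BFS adjacency from root:
  _0: Q _1
  _1: H _2
  _2: _3 V T
  _3: _4 L D
  _4: N Z A U

Answer: _0: Q _1
_1: H _2
_2: _3 V T
_3: _4 L D
_4: N Z A U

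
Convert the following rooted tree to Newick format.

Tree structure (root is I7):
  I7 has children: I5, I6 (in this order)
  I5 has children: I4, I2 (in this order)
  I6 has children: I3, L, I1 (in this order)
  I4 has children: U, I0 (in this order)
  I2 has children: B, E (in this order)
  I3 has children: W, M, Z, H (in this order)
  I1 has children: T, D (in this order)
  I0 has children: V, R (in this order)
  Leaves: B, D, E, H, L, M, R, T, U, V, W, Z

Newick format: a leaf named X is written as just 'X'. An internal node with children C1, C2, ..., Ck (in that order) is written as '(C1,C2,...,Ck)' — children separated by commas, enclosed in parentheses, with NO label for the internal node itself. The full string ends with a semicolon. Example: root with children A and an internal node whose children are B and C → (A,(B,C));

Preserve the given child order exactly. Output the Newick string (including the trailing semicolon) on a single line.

Answer: (((U,(V,R)),(B,E)),((W,M,Z,H),L,(T,D)));

Derivation:
internal I7 with children ['I5', 'I6']
  internal I5 with children ['I4', 'I2']
    internal I4 with children ['U', 'I0']
      leaf 'U' → 'U'
      internal I0 with children ['V', 'R']
        leaf 'V' → 'V'
        leaf 'R' → 'R'
      → '(V,R)'
    → '(U,(V,R))'
    internal I2 with children ['B', 'E']
      leaf 'B' → 'B'
      leaf 'E' → 'E'
    → '(B,E)'
  → '((U,(V,R)),(B,E))'
  internal I6 with children ['I3', 'L', 'I1']
    internal I3 with children ['W', 'M', 'Z', 'H']
      leaf 'W' → 'W'
      leaf 'M' → 'M'
      leaf 'Z' → 'Z'
      leaf 'H' → 'H'
    → '(W,M,Z,H)'
    leaf 'L' → 'L'
    internal I1 with children ['T', 'D']
      leaf 'T' → 'T'
      leaf 'D' → 'D'
    → '(T,D)'
  → '((W,M,Z,H),L,(T,D))'
→ '(((U,(V,R)),(B,E)),((W,M,Z,H),L,(T,D)))'
Final: (((U,(V,R)),(B,E)),((W,M,Z,H),L,(T,D)));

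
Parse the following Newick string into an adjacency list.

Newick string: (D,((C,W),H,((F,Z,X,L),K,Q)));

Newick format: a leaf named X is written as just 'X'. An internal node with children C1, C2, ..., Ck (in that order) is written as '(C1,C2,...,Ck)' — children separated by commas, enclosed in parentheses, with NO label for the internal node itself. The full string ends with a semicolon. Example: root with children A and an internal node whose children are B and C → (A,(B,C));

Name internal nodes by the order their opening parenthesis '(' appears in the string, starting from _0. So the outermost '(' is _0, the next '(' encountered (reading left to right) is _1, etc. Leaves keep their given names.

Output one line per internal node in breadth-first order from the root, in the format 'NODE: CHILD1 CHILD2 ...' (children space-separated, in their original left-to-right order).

Answer: _0: D _1
_1: _2 H _3
_2: C W
_3: _4 K Q
_4: F Z X L

Derivation:
Input: (D,((C,W),H,((F,Z,X,L),K,Q)));
Scanning left-to-right, naming '(' by encounter order:
  pos 0: '(' -> open internal node _0 (depth 1)
  pos 3: '(' -> open internal node _1 (depth 2)
  pos 4: '(' -> open internal node _2 (depth 3)
  pos 8: ')' -> close internal node _2 (now at depth 2)
  pos 12: '(' -> open internal node _3 (depth 3)
  pos 13: '(' -> open internal node _4 (depth 4)
  pos 21: ')' -> close internal node _4 (now at depth 3)
  pos 26: ')' -> close internal node _3 (now at depth 2)
  pos 27: ')' -> close internal node _1 (now at depth 1)
  pos 28: ')' -> close internal node _0 (now at depth 0)
Total internal nodes: 5
BFS adjacency from root:
  _0: D _1
  _1: _2 H _3
  _2: C W
  _3: _4 K Q
  _4: F Z X L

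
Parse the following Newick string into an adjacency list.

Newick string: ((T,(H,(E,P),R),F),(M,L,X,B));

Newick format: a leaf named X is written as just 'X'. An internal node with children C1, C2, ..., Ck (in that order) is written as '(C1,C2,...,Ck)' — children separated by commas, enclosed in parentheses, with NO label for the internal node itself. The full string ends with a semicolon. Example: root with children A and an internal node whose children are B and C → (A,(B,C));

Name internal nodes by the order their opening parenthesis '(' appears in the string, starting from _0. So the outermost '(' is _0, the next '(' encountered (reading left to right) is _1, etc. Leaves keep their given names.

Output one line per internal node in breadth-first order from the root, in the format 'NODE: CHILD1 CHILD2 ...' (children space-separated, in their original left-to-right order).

Answer: _0: _1 _4
_1: T _2 F
_4: M L X B
_2: H _3 R
_3: E P

Derivation:
Input: ((T,(H,(E,P),R),F),(M,L,X,B));
Scanning left-to-right, naming '(' by encounter order:
  pos 0: '(' -> open internal node _0 (depth 1)
  pos 1: '(' -> open internal node _1 (depth 2)
  pos 4: '(' -> open internal node _2 (depth 3)
  pos 7: '(' -> open internal node _3 (depth 4)
  pos 11: ')' -> close internal node _3 (now at depth 3)
  pos 14: ')' -> close internal node _2 (now at depth 2)
  pos 17: ')' -> close internal node _1 (now at depth 1)
  pos 19: '(' -> open internal node _4 (depth 2)
  pos 27: ')' -> close internal node _4 (now at depth 1)
  pos 28: ')' -> close internal node _0 (now at depth 0)
Total internal nodes: 5
BFS adjacency from root:
  _0: _1 _4
  _1: T _2 F
  _4: M L X B
  _2: H _3 R
  _3: E P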